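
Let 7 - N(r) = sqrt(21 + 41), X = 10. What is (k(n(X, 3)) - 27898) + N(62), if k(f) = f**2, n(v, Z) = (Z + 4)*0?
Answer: -27891 - sqrt(62) ≈ -27899.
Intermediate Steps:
n(v, Z) = 0 (n(v, Z) = (4 + Z)*0 = 0)
N(r) = 7 - sqrt(62) (N(r) = 7 - sqrt(21 + 41) = 7 - sqrt(62))
(k(n(X, 3)) - 27898) + N(62) = (0**2 - 27898) + (7 - sqrt(62)) = (0 - 27898) + (7 - sqrt(62)) = -27898 + (7 - sqrt(62)) = -27891 - sqrt(62)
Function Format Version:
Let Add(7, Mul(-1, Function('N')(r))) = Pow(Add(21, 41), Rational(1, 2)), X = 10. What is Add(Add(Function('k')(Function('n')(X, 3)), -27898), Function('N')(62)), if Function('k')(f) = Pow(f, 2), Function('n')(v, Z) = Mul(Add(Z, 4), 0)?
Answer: Add(-27891, Mul(-1, Pow(62, Rational(1, 2)))) ≈ -27899.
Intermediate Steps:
Function('n')(v, Z) = 0 (Function('n')(v, Z) = Mul(Add(4, Z), 0) = 0)
Function('N')(r) = Add(7, Mul(-1, Pow(62, Rational(1, 2)))) (Function('N')(r) = Add(7, Mul(-1, Pow(Add(21, 41), Rational(1, 2)))) = Add(7, Mul(-1, Pow(62, Rational(1, 2)))))
Add(Add(Function('k')(Function('n')(X, 3)), -27898), Function('N')(62)) = Add(Add(Pow(0, 2), -27898), Add(7, Mul(-1, Pow(62, Rational(1, 2))))) = Add(Add(0, -27898), Add(7, Mul(-1, Pow(62, Rational(1, 2))))) = Add(-27898, Add(7, Mul(-1, Pow(62, Rational(1, 2))))) = Add(-27891, Mul(-1, Pow(62, Rational(1, 2))))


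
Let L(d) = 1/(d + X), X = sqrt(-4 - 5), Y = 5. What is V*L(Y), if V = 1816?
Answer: 4540/17 - 2724*I/17 ≈ 267.06 - 160.24*I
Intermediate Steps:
X = 3*I (X = sqrt(-9) = 3*I ≈ 3.0*I)
L(d) = 1/(d + 3*I)
V*L(Y) = 1816/(5 + 3*I) = 1816*((5 - 3*I)/34) = 908*(5 - 3*I)/17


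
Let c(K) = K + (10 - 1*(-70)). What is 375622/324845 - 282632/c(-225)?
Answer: 18373211446/9420505 ≈ 1950.3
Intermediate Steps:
c(K) = 80 + K (c(K) = K + (10 + 70) = K + 80 = 80 + K)
375622/324845 - 282632/c(-225) = 375622/324845 - 282632/(80 - 225) = 375622*(1/324845) - 282632/(-145) = 375622/324845 - 282632*(-1/145) = 375622/324845 + 282632/145 = 18373211446/9420505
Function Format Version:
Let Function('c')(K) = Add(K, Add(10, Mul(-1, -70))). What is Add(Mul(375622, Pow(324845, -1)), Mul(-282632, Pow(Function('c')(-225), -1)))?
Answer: Rational(18373211446, 9420505) ≈ 1950.3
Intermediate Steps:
Function('c')(K) = Add(80, K) (Function('c')(K) = Add(K, Add(10, 70)) = Add(K, 80) = Add(80, K))
Add(Mul(375622, Pow(324845, -1)), Mul(-282632, Pow(Function('c')(-225), -1))) = Add(Mul(375622, Pow(324845, -1)), Mul(-282632, Pow(Add(80, -225), -1))) = Add(Mul(375622, Rational(1, 324845)), Mul(-282632, Pow(-145, -1))) = Add(Rational(375622, 324845), Mul(-282632, Rational(-1, 145))) = Add(Rational(375622, 324845), Rational(282632, 145)) = Rational(18373211446, 9420505)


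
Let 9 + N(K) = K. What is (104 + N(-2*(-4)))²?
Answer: 10609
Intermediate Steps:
N(K) = -9 + K
(104 + N(-2*(-4)))² = (104 + (-9 - 2*(-4)))² = (104 + (-9 + 8))² = (104 - 1)² = 103² = 10609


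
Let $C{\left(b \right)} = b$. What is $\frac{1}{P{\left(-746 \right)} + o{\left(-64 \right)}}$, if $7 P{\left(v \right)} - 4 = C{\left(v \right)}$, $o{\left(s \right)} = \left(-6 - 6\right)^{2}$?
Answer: $\frac{1}{38} \approx 0.026316$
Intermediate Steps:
$o{\left(s \right)} = 144$ ($o{\left(s \right)} = \left(-12\right)^{2} = 144$)
$P{\left(v \right)} = \frac{4}{7} + \frac{v}{7}$
$\frac{1}{P{\left(-746 \right)} + o{\left(-64 \right)}} = \frac{1}{\left(\frac{4}{7} + \frac{1}{7} \left(-746\right)\right) + 144} = \frac{1}{\left(\frac{4}{7} - \frac{746}{7}\right) + 144} = \frac{1}{-106 + 144} = \frac{1}{38}$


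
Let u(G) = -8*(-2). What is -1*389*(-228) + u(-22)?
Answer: 88708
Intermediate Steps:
u(G) = 16
-1*389*(-228) + u(-22) = -1*389*(-228) + 16 = -389*(-228) + 16 = 88692 + 16 = 88708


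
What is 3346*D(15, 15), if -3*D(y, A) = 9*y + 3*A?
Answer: -200760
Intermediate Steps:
D(y, A) = -A - 3*y (D(y, A) = -(9*y + 3*A)/3 = -(3*A + 9*y)/3 = -A - 3*y)
3346*D(15, 15) = 3346*(-1*15 - 3*15) = 3346*(-15 - 45) = 3346*(-60) = -200760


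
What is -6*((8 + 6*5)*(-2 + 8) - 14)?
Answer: -1284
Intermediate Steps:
-6*((8 + 6*5)*(-2 + 8) - 14) = -6*((8 + 30)*6 - 14) = -6*(38*6 - 14) = -6*(228 - 14) = -6*214 = -1284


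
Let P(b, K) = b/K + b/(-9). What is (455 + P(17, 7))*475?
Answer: 13632025/63 ≈ 2.1638e+5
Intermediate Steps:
P(b, K) = -b/9 + b/K (P(b, K) = b/K + b*(-⅑) = b/K - b/9 = -b/9 + b/K)
(455 + P(17, 7))*475 = (455 + (-⅑*17 + 17/7))*475 = (455 + (-17/9 + 17*(⅐)))*475 = (455 + (-17/9 + 17/7))*475 = (455 + 34/63)*475 = (28699/63)*475 = 13632025/63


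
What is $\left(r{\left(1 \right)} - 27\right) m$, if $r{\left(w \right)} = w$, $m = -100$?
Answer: $2600$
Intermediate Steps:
$\left(r{\left(1 \right)} - 27\right) m = \left(1 - 27\right) \left(-100\right) = \left(-26\right) \left(-100\right) = 2600$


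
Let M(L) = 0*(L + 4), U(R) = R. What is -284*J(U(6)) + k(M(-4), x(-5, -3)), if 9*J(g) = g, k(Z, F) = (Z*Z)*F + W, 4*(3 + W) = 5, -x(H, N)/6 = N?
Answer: -2293/12 ≈ -191.08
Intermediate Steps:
x(H, N) = -6*N
W = -7/4 (W = -3 + (1/4)*5 = -3 + 5/4 = -7/4 ≈ -1.7500)
M(L) = 0 (M(L) = 0*(4 + L) = 0)
k(Z, F) = -7/4 + F*Z**2 (k(Z, F) = (Z*Z)*F - 7/4 = Z**2*F - 7/4 = F*Z**2 - 7/4 = -7/4 + F*Z**2)
J(g) = g/9
-284*J(U(6)) + k(M(-4), x(-5, -3)) = -284*6/9 + (-7/4 - 6*(-3)*0**2) = -284*2/3 + (-7/4 + 18*0) = -568/3 + (-7/4 + 0) = -568/3 - 7/4 = -2293/12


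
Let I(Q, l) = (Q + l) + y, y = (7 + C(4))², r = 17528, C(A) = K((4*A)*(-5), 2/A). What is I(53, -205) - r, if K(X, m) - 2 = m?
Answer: -70359/4 ≈ -17590.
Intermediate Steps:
K(X, m) = 2 + m
C(A) = 2 + 2/A
y = 361/4 (y = (7 + (2 + 2/4))² = (7 + (2 + 2*(¼)))² = (7 + (2 + ½))² = (7 + 5/2)² = (19/2)² = 361/4 ≈ 90.250)
I(Q, l) = 361/4 + Q + l (I(Q, l) = (Q + l) + 361/4 = 361/4 + Q + l)
I(53, -205) - r = (361/4 + 53 - 205) - 1*17528 = -247/4 - 17528 = -70359/4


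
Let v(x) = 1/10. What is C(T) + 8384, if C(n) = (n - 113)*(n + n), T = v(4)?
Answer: 418071/50 ≈ 8361.4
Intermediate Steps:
v(x) = ⅒
T = ⅒ ≈ 0.10000
C(n) = 2*n*(-113 + n) (C(n) = (-113 + n)*(2*n) = 2*n*(-113 + n))
C(T) + 8384 = 2*(⅒)*(-113 + ⅒) + 8384 = 2*(⅒)*(-1129/10) + 8384 = -1129/50 + 8384 = 418071/50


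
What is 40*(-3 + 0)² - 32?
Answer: 328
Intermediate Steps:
40*(-3 + 0)² - 32 = 40*(-3)² - 32 = 40*9 - 32 = 360 - 32 = 328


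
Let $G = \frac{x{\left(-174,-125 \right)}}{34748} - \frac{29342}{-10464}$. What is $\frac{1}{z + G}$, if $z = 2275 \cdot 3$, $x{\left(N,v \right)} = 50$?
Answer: $\frac{45450384}{310326383177} \approx 0.00014646$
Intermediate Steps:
$z = 6825$
$G = \frac{127512377}{45450384}$ ($G = \frac{50}{34748} - \frac{29342}{-10464} = 50 \cdot \frac{1}{34748} - - \frac{14671}{5232} = \frac{25}{17374} + \frac{14671}{5232} = \frac{127512377}{45450384} \approx 2.8055$)
$\frac{1}{z + G} = \frac{1}{6825 + \frac{127512377}{45450384}} = \frac{1}{\frac{310326383177}{45450384}} = \frac{45450384}{310326383177}$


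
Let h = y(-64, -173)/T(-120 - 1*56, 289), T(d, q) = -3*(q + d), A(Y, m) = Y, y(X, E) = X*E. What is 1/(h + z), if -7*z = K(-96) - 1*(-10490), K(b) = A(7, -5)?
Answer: -2373/3635987 ≈ -0.00065264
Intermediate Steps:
y(X, E) = E*X
K(b) = 7
T(d, q) = -3*d - 3*q (T(d, q) = -3*(d + q) = -3*d - 3*q)
h = -11072/339 (h = (-173*(-64))/(-3*(-120 - 1*56) - 3*289) = 11072/(-3*(-120 - 56) - 867) = 11072/(-3*(-176) - 867) = 11072/(528 - 867) = 11072/(-339) = 11072*(-1/339) = -11072/339 ≈ -32.661)
z = -10497/7 (z = -(7 - 1*(-10490))/7 = -(7 + 10490)/7 = -⅐*10497 = -10497/7 ≈ -1499.6)
1/(h + z) = 1/(-11072/339 - 10497/7) = 1/(-3635987/2373) = -2373/3635987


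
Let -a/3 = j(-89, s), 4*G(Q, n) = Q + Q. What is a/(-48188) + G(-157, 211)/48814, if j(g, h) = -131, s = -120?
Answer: -5741665/588062258 ≈ -0.0097637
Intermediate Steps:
G(Q, n) = Q/2 (G(Q, n) = (Q + Q)/4 = (2*Q)/4 = Q/2)
a = 393 (a = -3*(-131) = 393)
a/(-48188) + G(-157, 211)/48814 = 393/(-48188) + ((½)*(-157))/48814 = 393*(-1/48188) - 157/2*1/48814 = -393/48188 - 157/97628 = -5741665/588062258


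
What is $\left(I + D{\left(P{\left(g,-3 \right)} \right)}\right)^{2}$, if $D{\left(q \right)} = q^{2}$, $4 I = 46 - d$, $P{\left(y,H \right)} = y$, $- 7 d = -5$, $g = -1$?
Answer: $\frac{119025}{784} \approx 151.82$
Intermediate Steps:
$d = \frac{5}{7}$ ($d = \left(- \frac{1}{7}\right) \left(-5\right) = \frac{5}{7} \approx 0.71429$)
$I = \frac{317}{28}$ ($I = \frac{46 - \frac{5}{7}}{4} = \frac{1}{4} \cdot \frac{317}{7} = \frac{317}{28} \approx 11.321$)
$\left(I + D{\left(P{\left(g,-3 \right)} \right)}\right)^{2} = \left(\frac{317}{28} + \left(-1\right)^{2}\right)^{2} = \left(\frac{317}{28} + 1\right)^{2} = \left(\frac{345}{28}\right)^{2} = \frac{119025}{784}$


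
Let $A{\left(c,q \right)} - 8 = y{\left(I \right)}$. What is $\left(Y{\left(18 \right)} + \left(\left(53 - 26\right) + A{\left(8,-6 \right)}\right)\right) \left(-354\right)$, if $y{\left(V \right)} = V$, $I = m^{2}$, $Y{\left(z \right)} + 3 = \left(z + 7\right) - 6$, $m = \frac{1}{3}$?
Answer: $- \frac{54280}{3} \approx -18093.0$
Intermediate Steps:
$m = \frac{1}{3} \approx 0.33333$
$Y{\left(z \right)} = -2 + z$ ($Y{\left(z \right)} = -3 + \left(\left(z + 7\right) - 6\right) = -3 + \left(\left(7 + z\right) - 6\right) = -3 + \left(1 + z\right) = -2 + z$)
$I = \frac{1}{9}$ ($I = \left(\frac{1}{3}\right)^{2} = \frac{1}{9} \approx 0.11111$)
$A{\left(c,q \right)} = \frac{73}{9}$ ($A{\left(c,q \right)} = 8 + \frac{1}{9} = \frac{73}{9}$)
$\left(Y{\left(18 \right)} + \left(\left(53 - 26\right) + A{\left(8,-6 \right)}\right)\right) \left(-354\right) = \left(\left(-2 + 18\right) + \left(\left(53 - 26\right) + \frac{73}{9}\right)\right) \left(-354\right) = \left(16 + \left(27 + \frac{73}{9}\right)\right) \left(-354\right) = \left(16 + \frac{316}{9}\right) \left(-354\right) = \frac{460}{9} \left(-354\right) = - \frac{54280}{3}$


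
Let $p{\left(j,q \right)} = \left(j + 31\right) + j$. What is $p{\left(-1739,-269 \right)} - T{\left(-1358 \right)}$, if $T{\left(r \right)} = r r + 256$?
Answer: $-1847867$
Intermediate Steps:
$p{\left(j,q \right)} = 31 + 2 j$ ($p{\left(j,q \right)} = \left(31 + j\right) + j = 31 + 2 j$)
$T{\left(r \right)} = 256 + r^{2}$ ($T{\left(r \right)} = r^{2} + 256 = 256 + r^{2}$)
$p{\left(-1739,-269 \right)} - T{\left(-1358 \right)} = \left(31 + 2 \left(-1739\right)\right) - \left(256 + \left(-1358\right)^{2}\right) = \left(31 - 3478\right) - \left(256 + 1844164\right) = -3447 - 1844420 = -1847867$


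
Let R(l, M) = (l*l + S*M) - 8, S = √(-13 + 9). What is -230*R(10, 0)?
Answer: -21160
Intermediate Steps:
S = 2*I (S = √(-4) = 2*I ≈ 2.0*I)
R(l, M) = -8 + l² + 2*I*M (R(l, M) = (l*l + (2*I)*M) - 8 = (l² + 2*I*M) - 8 = -8 + l² + 2*I*M)
-230*R(10, 0) = -230*(-8 + 10² + 2*I*0) = -230*(-8 + 100 + 0) = -230*92 = -21160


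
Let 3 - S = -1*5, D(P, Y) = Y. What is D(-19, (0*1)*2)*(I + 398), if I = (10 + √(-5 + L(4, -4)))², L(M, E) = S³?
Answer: 0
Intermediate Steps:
S = 8 (S = 3 - (-1)*5 = 3 - 1*(-5) = 3 + 5 = 8)
L(M, E) = 512 (L(M, E) = 8³ = 512)
I = (10 + 13*√3)² (I = (10 + √(-5 + 512))² = (10 + √507)² = (10 + 13*√3)² ≈ 1057.3)
D(-19, (0*1)*2)*(I + 398) = ((0*1)*2)*((607 + 260*√3) + 398) = (0*2)*(1005 + 260*√3) = 0*(1005 + 260*√3) = 0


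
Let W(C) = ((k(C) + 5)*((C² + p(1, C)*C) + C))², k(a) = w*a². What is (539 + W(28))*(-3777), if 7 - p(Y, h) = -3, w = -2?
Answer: -11002977317907435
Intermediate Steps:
p(Y, h) = 10 (p(Y, h) = 7 - 1*(-3) = 7 + 3 = 10)
k(a) = -2*a²
W(C) = (5 - 2*C²)²*(C² + 11*C)² (W(C) = ((-2*C² + 5)*((C² + 10*C) + C))² = ((5 - 2*C²)*(C² + 11*C))² = (5 - 2*C²)²*(C² + 11*C)²)
(539 + W(28))*(-3777) = (539 + 28²*(-5 + 2*28²)²*(11 + 28)²)*(-3777) = (539 + 784*(-5 + 2*784)²*39²)*(-3777) = (539 + 784*(-5 + 1568)²*1521)*(-3777) = (539 + 784*1563²*1521)*(-3777) = (539 + 784*2442969*1521)*(-3777) = (539 + 2913152585616)*(-3777) = 2913152586155*(-3777) = -11002977317907435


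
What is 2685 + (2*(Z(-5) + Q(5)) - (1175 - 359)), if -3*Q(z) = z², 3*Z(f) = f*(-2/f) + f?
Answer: 5543/3 ≈ 1847.7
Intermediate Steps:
Z(f) = -⅔ + f/3 (Z(f) = (f*(-2/f) + f)/3 = (-2 + f)/3 = -⅔ + f/3)
Q(z) = -z²/3
2685 + (2*(Z(-5) + Q(5)) - (1175 - 359)) = 2685 + (2*((-⅔ + (⅓)*(-5)) - ⅓*5²) - (1175 - 359)) = 2685 + (2*((-⅔ - 5/3) - ⅓*25) - 1*816) = 2685 + (2*(-7/3 - 25/3) - 816) = 2685 + (2*(-32/3) - 816) = 2685 + (-64/3 - 816) = 2685 - 2512/3 = 5543/3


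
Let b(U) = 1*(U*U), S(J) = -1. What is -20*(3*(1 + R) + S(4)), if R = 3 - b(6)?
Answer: 1940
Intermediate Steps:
b(U) = U² (b(U) = 1*U² = U²)
R = -33 (R = 3 - 1*6² = 3 - 1*36 = 3 - 36 = -33)
-20*(3*(1 + R) + S(4)) = -20*(3*(1 - 33) - 1) = -20*(3*(-32) - 1) = -20*(-96 - 1) = -20*(-97) = 1940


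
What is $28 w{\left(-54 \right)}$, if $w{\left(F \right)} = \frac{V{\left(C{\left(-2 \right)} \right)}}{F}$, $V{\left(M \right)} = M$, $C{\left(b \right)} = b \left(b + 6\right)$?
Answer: $\frac{112}{27} \approx 4.1481$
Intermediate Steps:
$C{\left(b \right)} = b \left(6 + b\right)$
$w{\left(F \right)} = - \frac{8}{F}$ ($w{\left(F \right)} = \frac{\left(-2\right) \left(6 - 2\right)}{F} = \frac{\left(-2\right) 4}{F} = - \frac{8}{F}$)
$28 w{\left(-54 \right)} = 28 \left(- \frac{8}{-54}\right) = 28 \left(\left(-8\right) \left(- \frac{1}{54}\right)\right) = 28 \cdot \frac{4}{27} = \frac{112}{27}$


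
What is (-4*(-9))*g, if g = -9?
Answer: -324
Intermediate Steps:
(-4*(-9))*g = -4*(-9)*(-9) = 36*(-9) = -324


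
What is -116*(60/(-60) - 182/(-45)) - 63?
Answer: -18727/45 ≈ -416.16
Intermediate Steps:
-116*(60/(-60) - 182/(-45)) - 63 = -116*(60*(-1/60) - 182*(-1/45)) - 63 = -116*(-1 + 182/45) - 63 = -116*137/45 - 63 = -15892/45 - 63 = -18727/45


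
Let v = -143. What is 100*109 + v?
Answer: 10757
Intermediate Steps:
100*109 + v = 100*109 - 143 = 10900 - 143 = 10757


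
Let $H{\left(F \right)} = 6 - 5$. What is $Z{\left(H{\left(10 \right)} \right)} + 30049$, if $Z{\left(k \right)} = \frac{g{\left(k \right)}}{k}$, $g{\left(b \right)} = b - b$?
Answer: $30049$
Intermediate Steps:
$g{\left(b \right)} = 0$
$H{\left(F \right)} = 1$
$Z{\left(k \right)} = 0$ ($Z{\left(k \right)} = \frac{0}{k} = 0$)
$Z{\left(H{\left(10 \right)} \right)} + 30049 = 0 + 30049 = 30049$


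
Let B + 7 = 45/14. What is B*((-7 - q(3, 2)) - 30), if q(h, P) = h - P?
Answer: 1007/7 ≈ 143.86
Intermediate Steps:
B = -53/14 (B = -7 + 45/14 = -53/14 ≈ -3.7857)
B*((-7 - q(3, 2)) - 30) = -53*((-7 - (3 - 1*2)) - 30)/14 = -53*((-7 - (3 - 2)) - 30)/14 = -53*((-7 - 1*1) - 30)/14 = -53*((-7 - 1) - 30)/14 = -53*(-8 - 30)/14 = -53/14*(-38) = 1007/7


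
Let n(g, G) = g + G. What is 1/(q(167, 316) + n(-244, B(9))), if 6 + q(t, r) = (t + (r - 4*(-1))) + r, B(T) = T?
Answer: 1/562 ≈ 0.0017794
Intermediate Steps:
n(g, G) = G + g
q(t, r) = -2 + t + 2*r (q(t, r) = -6 + ((t + (r - 4*(-1))) + r) = -6 + ((t + (r + 4)) + r) = -6 + ((t + (4 + r)) + r) = -6 + ((4 + r + t) + r) = -6 + (4 + t + 2*r) = -2 + t + 2*r)
1/(q(167, 316) + n(-244, B(9))) = 1/((-2 + 167 + 2*316) + (9 - 244)) = 1/((-2 + 167 + 632) - 235) = 1/(797 - 235) = 1/562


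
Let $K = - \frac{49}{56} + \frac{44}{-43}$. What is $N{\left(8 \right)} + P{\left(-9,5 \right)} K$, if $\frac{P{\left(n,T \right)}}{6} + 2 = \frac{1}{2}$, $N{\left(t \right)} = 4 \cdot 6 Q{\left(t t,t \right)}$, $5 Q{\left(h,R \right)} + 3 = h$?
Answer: $\frac{533001}{1720} \approx 309.88$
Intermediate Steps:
$Q{\left(h,R \right)} = - \frac{3}{5} + \frac{h}{5}$
$N{\left(t \right)} = - \frac{72}{5} + \frac{24 t^{2}}{5}$ ($N{\left(t \right)} = 4 \cdot 6 \left(- \frac{3}{5} + \frac{t t}{5}\right) = 24 \left(- \frac{3}{5} + \frac{t^{2}}{5}\right) = - \frac{72}{5} + \frac{24 t^{2}}{5}$)
$P{\left(n,T \right)} = -9$ ($P{\left(n,T \right)} = -12 + \frac{6}{2} = -12 + 6 \cdot \frac{1}{2} = -12 + 3 = -9$)
$K = - \frac{653}{344}$ ($K = \left(-49\right) \frac{1}{56} + 44 \left(- \frac{1}{43}\right) = - \frac{7}{8} - \frac{44}{43} = - \frac{653}{344} \approx -1.8983$)
$N{\left(8 \right)} + P{\left(-9,5 \right)} K = \left(- \frac{72}{5} + \frac{24 \cdot 8^{2}}{5}\right) - - \frac{5877}{344} = \left(- \frac{72}{5} + \frac{24}{5} \cdot 64\right) + \frac{5877}{344} = \left(- \frac{72}{5} + \frac{1536}{5}\right) + \frac{5877}{344} = \frac{1464}{5} + \frac{5877}{344} = \frac{533001}{1720}$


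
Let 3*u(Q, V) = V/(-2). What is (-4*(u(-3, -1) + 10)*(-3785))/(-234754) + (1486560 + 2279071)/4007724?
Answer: 133557351307/470414619948 ≈ 0.28391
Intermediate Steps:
u(Q, V) = -V/6 (u(Q, V) = (V/(-2))/3 = (V*(-1/2))/3 = (-V/2)/3 = -V/6)
(-4*(u(-3, -1) + 10)*(-3785))/(-234754) + (1486560 + 2279071)/4007724 = (-4*(-1/6*(-1) + 10)*(-3785))/(-234754) + (1486560 + 2279071)/4007724 = (-4*(1/6 + 10)*(-3785))*(-1/234754) + 3765631*(1/4007724) = (-4*61/6*(-3785))*(-1/234754) + 3765631/4007724 = -122/3*(-3785)*(-1/234754) + 3765631/4007724 = (461770/3)*(-1/234754) + 3765631/4007724 = -230885/352131 + 3765631/4007724 = 133557351307/470414619948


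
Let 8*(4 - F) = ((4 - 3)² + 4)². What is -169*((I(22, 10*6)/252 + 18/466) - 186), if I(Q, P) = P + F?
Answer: 14743187017/469728 ≈ 31387.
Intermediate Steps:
F = 7/8 (F = 4 - ((4 - 3)² + 4)²/8 = 4 - (1² + 4)²/8 = 4 - (1 + 4)²/8 = 4 - ⅛*5² = 4 - ⅛*25 = 4 - 25/8 = 7/8 ≈ 0.87500)
I(Q, P) = 7/8 + P (I(Q, P) = P + 7/8 = 7/8 + P)
-169*((I(22, 10*6)/252 + 18/466) - 186) = -169*(((7/8 + 10*6)/252 + 18/466) - 186) = -169*(((7/8 + 60)*(1/252) + 18*(1/466)) - 186) = -169*(((487/8)*(1/252) + 9/233) - 186) = -169*((487/2016 + 9/233) - 186) = -169*(131615/469728 - 186) = -169*(-87237793/469728) = 14743187017/469728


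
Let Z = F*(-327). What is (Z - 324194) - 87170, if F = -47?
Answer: -395995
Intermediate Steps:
Z = 15369 (Z = -47*(-327) = 15369)
(Z - 324194) - 87170 = (15369 - 324194) - 87170 = -308825 - 87170 = -395995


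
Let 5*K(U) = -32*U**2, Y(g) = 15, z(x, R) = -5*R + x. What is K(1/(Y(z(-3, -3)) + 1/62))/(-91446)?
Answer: 61504/198154566015 ≈ 3.1038e-7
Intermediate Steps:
z(x, R) = x - 5*R
K(U) = -32*U**2/5 (K(U) = (-32*U**2)/5 = -32*U**2/5)
K(1/(Y(z(-3, -3)) + 1/62))/(-91446) = -32/(5*(15 + 1/62)**2)/(-91446) = -32/(5*(15 + 1/62)**2)*(-1/91446) = -32*(1/(931/62))**2/5*(-1/91446) = -32*(62/931)**2/5*(-1/91446) = -32/5*3844/866761*(-1/91446) = -123008/4333805*(-1/91446) = 61504/198154566015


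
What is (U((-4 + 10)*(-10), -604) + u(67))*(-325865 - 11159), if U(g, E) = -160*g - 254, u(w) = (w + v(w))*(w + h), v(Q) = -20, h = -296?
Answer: 477563008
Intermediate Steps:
u(w) = (-296 + w)*(-20 + w) (u(w) = (w - 20)*(w - 296) = (-20 + w)*(-296 + w) = (-296 + w)*(-20 + w))
U(g, E) = -254 - 160*g
(U((-4 + 10)*(-10), -604) + u(67))*(-325865 - 11159) = ((-254 - 160*(-4 + 10)*(-10)) + (5920 + 67² - 316*67))*(-325865 - 11159) = ((-254 - 960*(-10)) + (5920 + 4489 - 21172))*(-337024) = ((-254 - 160*(-60)) - 10763)*(-337024) = ((-254 + 9600) - 10763)*(-337024) = (9346 - 10763)*(-337024) = -1417*(-337024) = 477563008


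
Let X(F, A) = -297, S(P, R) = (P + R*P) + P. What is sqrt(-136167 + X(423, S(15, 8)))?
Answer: 4*I*sqrt(8529) ≈ 369.41*I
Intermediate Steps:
S(P, R) = 2*P + P*R (S(P, R) = (P + P*R) + P = 2*P + P*R)
sqrt(-136167 + X(423, S(15, 8))) = sqrt(-136167 - 297) = sqrt(-136464) = 4*I*sqrt(8529)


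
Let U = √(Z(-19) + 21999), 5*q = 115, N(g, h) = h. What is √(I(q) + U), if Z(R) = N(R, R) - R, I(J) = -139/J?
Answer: √(-3197 + 529*√21999)/23 ≈ 11.928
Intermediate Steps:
q = 23 (q = (⅕)*115 = 23)
Z(R) = 0 (Z(R) = R - R = 0)
U = √21999 (U = √(0 + 21999) = √21999 ≈ 148.32)
√(I(q) + U) = √(-139/23 + √21999)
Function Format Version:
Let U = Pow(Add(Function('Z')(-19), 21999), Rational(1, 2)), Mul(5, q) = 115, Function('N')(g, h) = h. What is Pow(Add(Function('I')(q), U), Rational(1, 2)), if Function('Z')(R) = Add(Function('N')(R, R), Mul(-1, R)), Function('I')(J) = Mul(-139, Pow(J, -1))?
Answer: Mul(Rational(1, 23), Pow(Add(-3197, Mul(529, Pow(21999, Rational(1, 2)))), Rational(1, 2))) ≈ 11.928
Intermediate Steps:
q = 23 (q = Mul(Rational(1, 5), 115) = 23)
Function('Z')(R) = 0 (Function('Z')(R) = Add(R, Mul(-1, R)) = 0)
U = Pow(21999, Rational(1, 2)) (U = Pow(Add(0, 21999), Rational(1, 2)) = Pow(21999, Rational(1, 2)) ≈ 148.32)
Pow(Add(Function('I')(q), U), Rational(1, 2)) = Pow(Add(Mul(-139, Pow(23, -1)), Pow(21999, Rational(1, 2))), Rational(1, 2)) = Pow(Add(Mul(-139, Rational(1, 23)), Pow(21999, Rational(1, 2))), Rational(1, 2)) = Pow(Add(Rational(-139, 23), Pow(21999, Rational(1, 2))), Rational(1, 2))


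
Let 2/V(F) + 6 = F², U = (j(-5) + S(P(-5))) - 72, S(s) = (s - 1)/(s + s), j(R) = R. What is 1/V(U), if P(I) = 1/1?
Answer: 5923/2 ≈ 2961.5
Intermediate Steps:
P(I) = 1
S(s) = (-1 + s)/(2*s) (S(s) = (-1 + s)/((2*s)) = (-1 + s)*(1/(2*s)) = (-1 + s)/(2*s))
U = -77 (U = (-5 + (½)*(-1 + 1)/1) - 72 = (-5 + (½)*1*0) - 72 = (-5 + 0) - 72 = -5 - 72 = -77)
V(F) = 2/(-6 + F²)
1/V(U) = 1/(2/(-6 + (-77)²)) = 1/(2/(-6 + 5929)) = 1/(2/5923) = 5923/2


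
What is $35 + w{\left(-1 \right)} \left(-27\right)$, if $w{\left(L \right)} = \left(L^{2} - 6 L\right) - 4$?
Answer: $-46$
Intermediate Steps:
$w{\left(L \right)} = -4 + L^{2} - 6 L$
$35 + w{\left(-1 \right)} \left(-27\right) = 35 + \left(-4 + \left(-1\right)^{2} - -6\right) \left(-27\right) = 35 + \left(-4 + 1 + 6\right) \left(-27\right) = 35 + 3 \left(-27\right) = 35 - 81 = -46$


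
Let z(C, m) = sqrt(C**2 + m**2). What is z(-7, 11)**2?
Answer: 170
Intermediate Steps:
z(-7, 11)**2 = (sqrt((-7)**2 + 11**2))**2 = (sqrt(49 + 121))**2 = (sqrt(170))**2 = 170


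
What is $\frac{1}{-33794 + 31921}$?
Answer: $- \frac{1}{1873} \approx -0.0005339$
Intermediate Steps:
$\frac{1}{-33794 + 31921} = \frac{1}{-1873} = - \frac{1}{1873}$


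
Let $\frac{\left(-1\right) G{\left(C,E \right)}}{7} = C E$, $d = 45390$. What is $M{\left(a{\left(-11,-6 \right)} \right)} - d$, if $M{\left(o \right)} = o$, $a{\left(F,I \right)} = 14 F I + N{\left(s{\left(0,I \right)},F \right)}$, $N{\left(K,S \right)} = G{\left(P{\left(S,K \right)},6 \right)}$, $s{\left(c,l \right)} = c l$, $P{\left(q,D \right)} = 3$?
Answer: $-44592$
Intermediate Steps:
$G{\left(C,E \right)} = - 7 C E$
$N{\left(K,S \right)} = -126$ ($N{\left(K,S \right)} = \left(-7\right) 3 \cdot 6 = -126$)
$a{\left(F,I \right)} = -126 + 14 F I$ ($a{\left(F,I \right)} = 14 F I - 126 = -126 + 14 F I$)
$M{\left(a{\left(-11,-6 \right)} \right)} - d = \left(-126 + 14 \left(-11\right) \left(-6\right)\right) - 45390 = \left(-126 + 924\right) - 45390 = 798 - 45390 = -44592$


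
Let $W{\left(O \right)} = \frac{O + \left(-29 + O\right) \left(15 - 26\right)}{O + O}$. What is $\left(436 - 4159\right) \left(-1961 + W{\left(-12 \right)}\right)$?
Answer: $\frac{58951223}{8} \approx 7.3689 \cdot 10^{6}$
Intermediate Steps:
$W{\left(O \right)} = \frac{319 - 10 O}{2 O}$ ($W{\left(O \right)} = \frac{O + \left(-29 + O\right) \left(-11\right)}{2 O} = \left(O - \left(-319 + 11 O\right)\right) \frac{1}{2 O} = \left(319 - 10 O\right) \frac{1}{2 O} = \frac{319 - 10 O}{2 O}$)
$\left(436 - 4159\right) \left(-1961 + W{\left(-12 \right)}\right) = \left(436 - 4159\right) \left(-1961 + \left(-5 + \frac{319}{2 \left(-12\right)}\right)\right) = - 3723 \left(-1961 + \left(-5 + \frac{319}{2} \left(- \frac{1}{12}\right)\right)\right) = - 3723 \left(-1961 - \frac{439}{24}\right) = \left(-3723\right) \left(- \frac{47503}{24}\right) = \frac{58951223}{8}$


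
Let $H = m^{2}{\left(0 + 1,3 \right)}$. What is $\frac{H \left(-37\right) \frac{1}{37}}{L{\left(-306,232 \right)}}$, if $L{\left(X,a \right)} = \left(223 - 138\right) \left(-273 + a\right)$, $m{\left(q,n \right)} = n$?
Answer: $\frac{9}{3485} \approx 0.0025825$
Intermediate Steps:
$L{\left(X,a \right)} = -23205 + 85 a$ ($L{\left(X,a \right)} = 85 \left(-273 + a\right) = -23205 + 85 a$)
$H = 9$ ($H = 3^{2} = 9$)
$\frac{H \left(-37\right) \frac{1}{37}}{L{\left(-306,232 \right)}} = \frac{9 \left(-37\right) \frac{1}{37}}{-23205 + 85 \cdot 232} = \frac{\left(-333\right) \frac{1}{37}}{-23205 + 19720} = - \frac{9}{-3485} = \left(-9\right) \left(- \frac{1}{3485}\right) = \frac{9}{3485}$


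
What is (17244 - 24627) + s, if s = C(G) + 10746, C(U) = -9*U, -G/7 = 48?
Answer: 6387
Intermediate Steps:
G = -336 (G = -7*48 = -336)
s = 13770 (s = -9*(-336) + 10746 = 3024 + 10746 = 13770)
(17244 - 24627) + s = (17244 - 24627) + 13770 = -7383 + 13770 = 6387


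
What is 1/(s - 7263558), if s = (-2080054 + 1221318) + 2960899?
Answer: -1/5161395 ≈ -1.9375e-7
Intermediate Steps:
s = 2102163 (s = -858736 + 2960899 = 2102163)
1/(s - 7263558) = 1/(2102163 - 7263558) = 1/(-5161395) = -1/5161395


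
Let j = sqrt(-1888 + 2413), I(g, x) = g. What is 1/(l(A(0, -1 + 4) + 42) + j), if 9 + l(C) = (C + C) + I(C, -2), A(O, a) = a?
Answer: 6/731 - 5*sqrt(21)/15351 ≈ 0.0067153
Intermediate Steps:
l(C) = -9 + 3*C (l(C) = -9 + ((C + C) + C) = -9 + (2*C + C) = -9 + 3*C)
j = 5*sqrt(21) (j = sqrt(525) = 5*sqrt(21) ≈ 22.913)
1/(l(A(0, -1 + 4) + 42) + j) = 1/((-9 + 3*((-1 + 4) + 42)) + 5*sqrt(21)) = 1/((-9 + 3*(3 + 42)) + 5*sqrt(21)) = 1/((-9 + 3*45) + 5*sqrt(21)) = 1/((-9 + 135) + 5*sqrt(21)) = 1/(126 + 5*sqrt(21))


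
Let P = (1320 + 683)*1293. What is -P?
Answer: -2589879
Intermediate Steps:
P = 2589879 (P = 2003*1293 = 2589879)
-P = -1*2589879 = -2589879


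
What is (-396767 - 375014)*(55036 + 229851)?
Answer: -219870373747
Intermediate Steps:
(-396767 - 375014)*(55036 + 229851) = -771781*284887 = -219870373747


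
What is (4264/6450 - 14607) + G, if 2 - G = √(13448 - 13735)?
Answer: -47098993/3225 - I*√287 ≈ -14604.0 - 16.941*I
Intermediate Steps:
G = 2 - I*√287 (G = 2 - √(13448 - 13735) = 2 - √(-287) = 2 - I*√287 ≈ 2.0 - 16.941*I)
(4264/6450 - 14607) + G = (4264/6450 - 14607) + (2 - I*√287) = (4264*(1/6450) - 14607) + (2 - I*√287) = (2132/3225 - 14607) + (2 - I*√287) = -47105443/3225 + (2 - I*√287) = -47098993/3225 - I*√287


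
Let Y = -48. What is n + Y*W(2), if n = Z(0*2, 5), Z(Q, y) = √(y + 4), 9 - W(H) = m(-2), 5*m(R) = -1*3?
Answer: -2289/5 ≈ -457.80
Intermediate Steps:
m(R) = -⅗ (m(R) = (-1*3)/5 = (⅕)*(-3) = -⅗)
W(H) = 48/5 (W(H) = 9 - 1*(-⅗) = 9 + ⅗ = 48/5)
Z(Q, y) = √(4 + y)
n = 3 (n = √(4 + 5) = √9 = 3)
n + Y*W(2) = 3 - 48*48/5 = 3 - 2304/5 = -2289/5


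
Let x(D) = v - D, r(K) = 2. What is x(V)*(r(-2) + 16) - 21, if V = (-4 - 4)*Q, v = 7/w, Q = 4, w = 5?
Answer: 2901/5 ≈ 580.20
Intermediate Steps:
v = 7/5 ≈ 1.4000
V = -32 (V = (-4 - 4)*4 = -8*4 = -32)
x(D) = 7/5 - D
x(V)*(r(-2) + 16) - 21 = (7/5 - 1*(-32))*(2 + 16) - 21 = (7/5 + 32)*18 - 21 = (167/5)*18 - 21 = 3006/5 - 21 = 2901/5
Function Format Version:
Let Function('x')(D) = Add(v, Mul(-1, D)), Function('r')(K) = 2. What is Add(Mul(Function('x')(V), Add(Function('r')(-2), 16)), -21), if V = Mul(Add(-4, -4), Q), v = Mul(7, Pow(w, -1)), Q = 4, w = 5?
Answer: Rational(2901, 5) ≈ 580.20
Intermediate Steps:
v = Rational(7, 5) (v = Mul(7, Pow(5, -1)) = Mul(7, Rational(1, 5)) = Rational(7, 5) ≈ 1.4000)
V = -32 (V = Mul(Add(-4, -4), 4) = Mul(-8, 4) = -32)
Function('x')(D) = Add(Rational(7, 5), Mul(-1, D))
Add(Mul(Function('x')(V), Add(Function('r')(-2), 16)), -21) = Add(Mul(Add(Rational(7, 5), Mul(-1, -32)), Add(2, 16)), -21) = Add(Mul(Add(Rational(7, 5), 32), 18), -21) = Add(Mul(Rational(167, 5), 18), -21) = Add(Rational(3006, 5), -21) = Rational(2901, 5)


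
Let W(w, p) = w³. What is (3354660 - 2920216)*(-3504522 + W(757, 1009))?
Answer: 186938460159524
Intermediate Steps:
(3354660 - 2920216)*(-3504522 + W(757, 1009)) = (3354660 - 2920216)*(-3504522 + 757³) = 434444*(-3504522 + 433798093) = 434444*430293571 = 186938460159524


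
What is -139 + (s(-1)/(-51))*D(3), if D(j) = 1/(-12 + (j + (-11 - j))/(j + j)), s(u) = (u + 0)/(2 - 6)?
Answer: -392257/2822 ≈ -139.00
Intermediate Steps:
s(u) = -u/4 (s(u) = u/(-4) = u*(-¼) = -u/4)
D(j) = 1/(-12 - 11/(2*j)) (D(j) = 1/(-12 - 11*1/(2*j)) = 1/(-12 - 11/(2*j)))
-139 + (s(-1)/(-51))*D(3) = -139 + (-¼*(-1)/(-51))*(-2*3/(11 + 24*3)) = -139 + ((¼)*(-1/51))*(-2*3/(11 + 72)) = -139 - (-1)*3/(102*83) = -139 - 1/204*(-6/83) = -139 + 1/2822 = -392257/2822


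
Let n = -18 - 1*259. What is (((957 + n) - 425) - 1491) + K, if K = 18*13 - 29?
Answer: -1031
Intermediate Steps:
K = 205 (K = 234 - 29 = 205)
n = -277 (n = -18 - 259 = -277)
(((957 + n) - 425) - 1491) + K = (((957 - 277) - 425) - 1491) + 205 = ((680 - 425) - 1491) + 205 = (255 - 1491) + 205 = -1236 + 205 = -1031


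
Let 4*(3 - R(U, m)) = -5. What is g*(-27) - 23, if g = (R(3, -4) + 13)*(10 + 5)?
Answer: -28037/4 ≈ -7009.3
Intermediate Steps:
R(U, m) = 17/4 (R(U, m) = 3 - ¼*(-5) = 3 + 5/4 = 17/4)
g = 1035/4 (g = (17/4 + 13)*(10 + 5) = (69/4)*15 = 1035/4 ≈ 258.75)
g*(-27) - 23 = (1035/4)*(-27) - 23 = -27945/4 - 23 = -28037/4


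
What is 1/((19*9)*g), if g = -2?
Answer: -1/342 ≈ -0.0029240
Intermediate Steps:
1/((19*9)*g) = 1/((19*9)*(-2)) = 1/(171*(-2)) = 1/(-342) = -1/342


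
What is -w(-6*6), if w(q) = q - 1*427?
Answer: 463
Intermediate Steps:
w(q) = -427 + q (w(q) = q - 427 = -427 + q)
-w(-6*6) = -(-427 - 6*6) = -(-427 - 36) = -1*(-463) = 463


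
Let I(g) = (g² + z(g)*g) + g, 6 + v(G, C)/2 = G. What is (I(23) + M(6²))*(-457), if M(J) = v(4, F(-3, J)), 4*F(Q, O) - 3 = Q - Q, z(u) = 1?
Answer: -260947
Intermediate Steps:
F(Q, O) = ¾ (F(Q, O) = ¾ + (Q - Q)/4 = ¾ + (¼)*0 = ¾ + 0 = ¾)
v(G, C) = -12 + 2*G
I(g) = g² + 2*g (I(g) = (g² + 1*g) + g = (g² + g) + g = (g + g²) + g = g² + 2*g)
M(J) = -4 (M(J) = -12 + 2*4 = -12 + 8 = -4)
(I(23) + M(6²))*(-457) = (23*(2 + 23) - 4)*(-457) = (23*25 - 4)*(-457) = (575 - 4)*(-457) = 571*(-457) = -260947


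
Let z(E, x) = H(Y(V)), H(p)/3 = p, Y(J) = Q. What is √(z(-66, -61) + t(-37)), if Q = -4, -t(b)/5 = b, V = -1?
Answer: √173 ≈ 13.153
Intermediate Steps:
t(b) = -5*b
Y(J) = -4
H(p) = 3*p
z(E, x) = -12 (z(E, x) = 3*(-4) = -12)
√(z(-66, -61) + t(-37)) = √(-12 - 5*(-37)) = √(-12 + 185) = √173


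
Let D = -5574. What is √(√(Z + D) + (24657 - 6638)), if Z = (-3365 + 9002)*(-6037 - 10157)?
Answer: √(18019 + 4*I*√5705697) ≈ 138.59 + 34.471*I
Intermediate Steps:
Z = -91285578 (Z = 5637*(-16194) = -91285578)
√(√(Z + D) + (24657 - 6638)) = √(√(-91285578 - 5574) + (24657 - 6638)) = √(√(-91291152) + 18019) = √(4*I*√5705697 + 18019) = √(18019 + 4*I*√5705697)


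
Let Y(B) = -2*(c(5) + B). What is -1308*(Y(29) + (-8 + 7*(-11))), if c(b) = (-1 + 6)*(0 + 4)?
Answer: 239364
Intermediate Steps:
c(b) = 20 (c(b) = 5*4 = 20)
Y(B) = -40 - 2*B (Y(B) = -2*(20 + B) = -40 - 2*B)
-1308*(Y(29) + (-8 + 7*(-11))) = -1308*((-40 - 2*29) + (-8 + 7*(-11))) = -1308*((-40 - 58) + (-8 - 77)) = -1308*(-98 - 85) = -1308*(-183) = 239364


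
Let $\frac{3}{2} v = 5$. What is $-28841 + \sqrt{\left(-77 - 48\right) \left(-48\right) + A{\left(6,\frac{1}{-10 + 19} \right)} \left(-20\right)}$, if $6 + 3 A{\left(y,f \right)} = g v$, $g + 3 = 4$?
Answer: $-28841 + \frac{4 \sqrt{3385}}{3} \approx -28763.0$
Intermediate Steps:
$v = \frac{10}{3}$ ($v = \frac{2}{3} \cdot 5 = \frac{10}{3} \approx 3.3333$)
$g = 1$ ($g = -3 + 4 = 1$)
$A{\left(y,f \right)} = - \frac{8}{9}$ ($A{\left(y,f \right)} = -2 + \frac{1 \cdot \frac{10}{3}}{3} = -2 + \frac{1}{3} \cdot \frac{10}{3} = -2 + \frac{10}{9} = - \frac{8}{9}$)
$-28841 + \sqrt{\left(-77 - 48\right) \left(-48\right) + A{\left(6,\frac{1}{-10 + 19} \right)} \left(-20\right)} = -28841 + \sqrt{\left(-77 - 48\right) \left(-48\right) - - \frac{160}{9}} = -28841 + \sqrt{\left(-125\right) \left(-48\right) + \frac{160}{9}} = -28841 + \sqrt{6000 + \frac{160}{9}} = -28841 + \sqrt{\frac{54160}{9}} = -28841 + \frac{4 \sqrt{3385}}{3}$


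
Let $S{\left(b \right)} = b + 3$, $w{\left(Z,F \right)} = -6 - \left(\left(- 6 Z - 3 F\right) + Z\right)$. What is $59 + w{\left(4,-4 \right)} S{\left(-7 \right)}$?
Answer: $51$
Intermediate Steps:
$w{\left(Z,F \right)} = -6 + 3 F + 5 Z$ ($w{\left(Z,F \right)} = -6 - \left(- 5 Z - 3 F\right) = -6 + \left(3 F + 5 Z\right) = -6 + 3 F + 5 Z$)
$S{\left(b \right)} = 3 + b$
$59 + w{\left(4,-4 \right)} S{\left(-7 \right)} = 59 + \left(-6 + 3 \left(-4\right) + 5 \cdot 4\right) \left(3 - 7\right) = 59 + \left(-6 - 12 + 20\right) \left(-4\right) = 59 + 2 \left(-4\right) = 59 - 8 = 51$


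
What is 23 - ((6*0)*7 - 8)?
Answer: 31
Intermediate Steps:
23 - ((6*0)*7 - 8) = 23 - (0*7 - 8) = 23 - (0 - 8) = 23 - 1*(-8) = 23 + 8 = 31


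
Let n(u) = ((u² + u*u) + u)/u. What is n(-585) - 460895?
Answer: -462064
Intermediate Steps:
n(u) = (u + 2*u²)/u (n(u) = ((u² + u²) + u)/u = (2*u² + u)/u = (u + 2*u²)/u)
n(-585) - 460895 = (1 + 2*(-585)) - 460895 = (1 - 1170) - 460895 = -1169 - 460895 = -462064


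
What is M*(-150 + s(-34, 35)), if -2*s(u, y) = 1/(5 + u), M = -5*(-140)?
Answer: -3044650/29 ≈ -1.0499e+5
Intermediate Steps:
M = 700
s(u, y) = -1/(2*(5 + u))
M*(-150 + s(-34, 35)) = 700*(-150 - 1/(10 + 2*(-34))) = 700*(-150 - 1/(10 - 68)) = 700*(-150 - 1/(-58)) = 700*(-150 - 1*(-1/58)) = 700*(-150 + 1/58) = 700*(-8699/58) = -3044650/29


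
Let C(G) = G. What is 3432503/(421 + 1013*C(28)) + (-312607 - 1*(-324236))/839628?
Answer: 960786789883/8056230660 ≈ 119.26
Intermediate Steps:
3432503/(421 + 1013*C(28)) + (-312607 - 1*(-324236))/839628 = 3432503/(421 + 1013*28) + (-312607 - 1*(-324236))/839628 = 3432503/(421 + 28364) + (-312607 + 324236)*(1/839628) = 3432503/28785 + 11629*(1/839628) = 3432503*(1/28785) + 11629/839628 = 3432503/28785 + 11629/839628 = 960786789883/8056230660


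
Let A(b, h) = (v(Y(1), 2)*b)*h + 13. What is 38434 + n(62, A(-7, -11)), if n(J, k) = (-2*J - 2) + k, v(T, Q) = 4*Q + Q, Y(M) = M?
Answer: 39091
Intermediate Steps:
v(T, Q) = 5*Q
A(b, h) = 13 + 10*b*h (A(b, h) = ((5*2)*b)*h + 13 = (10*b)*h + 13 = 10*b*h + 13 = 13 + 10*b*h)
n(J, k) = -2 + k - 2*J (n(J, k) = (-2 - 2*J) + k = -2 + k - 2*J)
38434 + n(62, A(-7, -11)) = 38434 + (-2 + (13 + 10*(-7)*(-11)) - 2*62) = 38434 + (-2 + (13 + 770) - 124) = 38434 + (-2 + 783 - 124) = 38434 + 657 = 39091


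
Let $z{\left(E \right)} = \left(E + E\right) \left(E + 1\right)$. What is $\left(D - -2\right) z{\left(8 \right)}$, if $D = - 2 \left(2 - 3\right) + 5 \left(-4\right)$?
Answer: $-2304$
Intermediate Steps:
$z{\left(E \right)} = 2 E \left(1 + E\right)$
$D = -18$ ($D = \left(-2\right) \left(-1\right) - 20 = 2 - 20 = -18$)
$\left(D - -2\right) z{\left(8 \right)} = \left(-18 - -2\right) 2 \cdot 8 \left(1 + 8\right) = \left(-18 + \left(-2 + 4\right)\right) 2 \cdot 8 \cdot 9 = \left(-18 + 2\right) 144 = \left(-16\right) 144 = -2304$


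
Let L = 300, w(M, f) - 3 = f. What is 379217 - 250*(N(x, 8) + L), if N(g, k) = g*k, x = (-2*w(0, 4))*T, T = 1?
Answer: 332217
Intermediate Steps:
w(M, f) = 3 + f
x = -14 (x = -2*(3 + 4)*1 = -2*7*1 = -14*1 = -14)
379217 - 250*(N(x, 8) + L) = 379217 - 250*(-14*8 + 300) = 379217 - 250*(-112 + 300) = 379217 - 250*188 = 379217 - 1*47000 = 379217 - 47000 = 332217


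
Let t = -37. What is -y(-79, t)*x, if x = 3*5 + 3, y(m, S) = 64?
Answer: -1152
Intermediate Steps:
x = 18 (x = 15 + 3 = 18)
-y(-79, t)*x = -64*18 = -1*1152 = -1152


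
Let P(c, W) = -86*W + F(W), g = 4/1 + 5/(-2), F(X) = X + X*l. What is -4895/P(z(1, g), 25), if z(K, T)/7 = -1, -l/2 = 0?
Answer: 979/425 ≈ 2.3035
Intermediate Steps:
l = 0 (l = -2*0 = 0)
F(X) = X (F(X) = X + X*0 = X + 0 = X)
g = 3/2 (g = 4*1 + 5*(-1/2) = 4 - 5/2 = 3/2 ≈ 1.5000)
z(K, T) = -7 (z(K, T) = 7*(-1) = -7)
P(c, W) = -85*W (P(c, W) = -86*W + W = -85*W)
-4895/P(z(1, g), 25) = -4895/((-85*25)) = -4895/(-2125) = -4895*(-1/2125) = 979/425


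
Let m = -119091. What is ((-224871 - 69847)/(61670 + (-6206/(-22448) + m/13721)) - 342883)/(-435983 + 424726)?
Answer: 3256118472322861469/106898314326912663 ≈ 30.460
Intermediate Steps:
((-224871 - 69847)/(61670 + (-6206/(-22448) + m/13721)) - 342883)/(-435983 + 424726) = ((-224871 - 69847)/(61670 + (-6206/(-22448) - 119091/13721)) - 342883)/(-435983 + 424726) = (-294718/(61670 + (-6206*(-1/22448) - 119091*1/13721)) - 342883)/(-11257) = (-294718/(61670 + (3103/11224 - 119091/13721)) - 342883)*(-1/11257) = (-294718/(61670 - 1294101121/154004504) - 342883)*(-1/11257) = (-294718/9496163660559/154004504 - 342883)*(-1/11257) = (-294718*154004504/9496163660559 - 342883)*(-1/11257) = (-45387899409872/9496163660559 - 342883)*(-1/11257) = -3256118472322861469/9496163660559*(-1/11257) = 3256118472322861469/106898314326912663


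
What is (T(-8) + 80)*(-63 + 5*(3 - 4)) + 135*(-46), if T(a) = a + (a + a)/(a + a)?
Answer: -11174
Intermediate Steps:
T(a) = 1 + a (T(a) = a + (2*a)/((2*a)) = a + (2*a)*(1/(2*a)) = a + 1 = 1 + a)
(T(-8) + 80)*(-63 + 5*(3 - 4)) + 135*(-46) = ((1 - 8) + 80)*(-63 + 5*(3 - 4)) + 135*(-46) = (-7 + 80)*(-63 + 5*(-1)) - 6210 = 73*(-63 - 5) - 6210 = 73*(-68) - 6210 = -4964 - 6210 = -11174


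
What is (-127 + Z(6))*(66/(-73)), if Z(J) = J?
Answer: 7986/73 ≈ 109.40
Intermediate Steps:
(-127 + Z(6))*(66/(-73)) = (-127 + 6)*(66/(-73)) = -7986*(-1)/73 = -121*(-66/73) = 7986/73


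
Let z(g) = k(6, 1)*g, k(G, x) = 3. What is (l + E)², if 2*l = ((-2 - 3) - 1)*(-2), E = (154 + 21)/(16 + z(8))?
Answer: 6889/64 ≈ 107.64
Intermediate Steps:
z(g) = 3*g
E = 35/8 (E = (154 + 21)/(16 + 3*8) = 175/(16 + 24) = 175/40 = 175*(1/40) = 35/8 ≈ 4.3750)
l = 6 (l = (((-2 - 3) - 1)*(-2))/2 = ((-5 - 1)*(-2))/2 = (-6*(-2))/2 = (½)*12 = 6)
(l + E)² = (6 + 35/8)² = (83/8)² = 6889/64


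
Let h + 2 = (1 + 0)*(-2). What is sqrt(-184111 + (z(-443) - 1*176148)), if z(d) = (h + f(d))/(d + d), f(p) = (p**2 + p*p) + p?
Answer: 5*I*sqrt(11325969246)/886 ≈ 600.58*I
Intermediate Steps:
f(p) = p + 2*p**2 (f(p) = (p**2 + p**2) + p = 2*p**2 + p = p + 2*p**2)
h = -4 (h = -2 + (1 + 0)*(-2) = -2 + 1*(-2) = -2 - 2 = -4)
z(d) = (-4 + d*(1 + 2*d))/(2*d) (z(d) = (-4 + d*(1 + 2*d))/(d + d) = (-4 + d*(1 + 2*d))/((2*d)) = (-4 + d*(1 + 2*d))*(1/(2*d)) = (-4 + d*(1 + 2*d))/(2*d))
sqrt(-184111 + (z(-443) - 1*176148)) = sqrt(-184111 + ((1/2 - 443 - 2/(-443)) - 1*176148)) = sqrt(-184111 + ((1/2 - 443 - 2*(-1/443)) - 176148)) = sqrt(-184111 + ((1/2 - 443 + 2/443) - 176148)) = sqrt(-184111 + (-392051/886 - 176148)) = sqrt(-184111 - 156459179/886) = sqrt(-319581525/886) = 5*I*sqrt(11325969246)/886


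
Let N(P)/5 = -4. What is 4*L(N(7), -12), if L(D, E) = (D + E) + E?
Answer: -176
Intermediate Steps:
N(P) = -20 (N(P) = 5*(-4) = -20)
L(D, E) = D + 2*E
4*L(N(7), -12) = 4*(-20 + 2*(-12)) = 4*(-20 - 24) = 4*(-44) = -176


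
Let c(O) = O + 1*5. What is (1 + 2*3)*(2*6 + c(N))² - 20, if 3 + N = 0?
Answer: 1352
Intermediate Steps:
N = -3 (N = -3 + 0 = -3)
c(O) = 5 + O (c(O) = O + 5 = 5 + O)
(1 + 2*3)*(2*6 + c(N))² - 20 = (1 + 2*3)*(2*6 + (5 - 3))² - 20 = (1 + 6)*(12 + 2)² - 20 = 7*14² - 20 = 7*196 - 20 = 1372 - 20 = 1352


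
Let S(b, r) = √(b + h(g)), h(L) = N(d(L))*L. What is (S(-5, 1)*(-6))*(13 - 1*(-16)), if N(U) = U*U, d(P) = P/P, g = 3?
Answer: -174*I*√2 ≈ -246.07*I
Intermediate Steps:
d(P) = 1
N(U) = U²
h(L) = L (h(L) = 1²*L = 1*L = L)
S(b, r) = √(3 + b) (S(b, r) = √(b + 3) = √(3 + b))
(S(-5, 1)*(-6))*(13 - 1*(-16)) = (√(3 - 5)*(-6))*(13 - 1*(-16)) = (√(-2)*(-6))*(13 + 16) = ((I*√2)*(-6))*29 = -6*I*√2*29 = -174*I*√2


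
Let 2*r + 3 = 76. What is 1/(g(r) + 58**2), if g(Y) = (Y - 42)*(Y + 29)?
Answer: 4/12015 ≈ 0.00033292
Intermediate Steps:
r = 73/2 (r = -3/2 + (1/2)*76 = -3/2 + 38 = 73/2 ≈ 36.500)
g(Y) = (-42 + Y)*(29 + Y)
1/(g(r) + 58**2) = 1/((-1218 + (73/2)**2 - 13*73/2) + 58**2) = 1/((-1218 + 5329/4 - 949/2) + 3364) = 1/(-1441/4 + 3364) = 1/(12015/4) = 4/12015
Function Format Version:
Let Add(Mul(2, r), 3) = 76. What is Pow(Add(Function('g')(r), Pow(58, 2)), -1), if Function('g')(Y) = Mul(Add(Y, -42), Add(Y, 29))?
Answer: Rational(4, 12015) ≈ 0.00033292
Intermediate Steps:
r = Rational(73, 2) (r = Add(Rational(-3, 2), Mul(Rational(1, 2), 76)) = Add(Rational(-3, 2), 38) = Rational(73, 2) ≈ 36.500)
Function('g')(Y) = Mul(Add(-42, Y), Add(29, Y))
Pow(Add(Function('g')(r), Pow(58, 2)), -1) = Pow(Add(Add(-1218, Pow(Rational(73, 2), 2), Mul(-13, Rational(73, 2))), Pow(58, 2)), -1) = Pow(Add(Add(-1218, Rational(5329, 4), Rational(-949, 2)), 3364), -1) = Pow(Add(Rational(-1441, 4), 3364), -1) = Pow(Rational(12015, 4), -1) = Rational(4, 12015)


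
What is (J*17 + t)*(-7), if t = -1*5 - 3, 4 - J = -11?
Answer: -1729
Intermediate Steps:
J = 15 (J = 4 - 1*(-11) = 4 + 11 = 15)
t = -8 (t = -5 - 3 = -8)
(J*17 + t)*(-7) = (15*17 - 8)*(-7) = (255 - 8)*(-7) = 247*(-7) = -1729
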